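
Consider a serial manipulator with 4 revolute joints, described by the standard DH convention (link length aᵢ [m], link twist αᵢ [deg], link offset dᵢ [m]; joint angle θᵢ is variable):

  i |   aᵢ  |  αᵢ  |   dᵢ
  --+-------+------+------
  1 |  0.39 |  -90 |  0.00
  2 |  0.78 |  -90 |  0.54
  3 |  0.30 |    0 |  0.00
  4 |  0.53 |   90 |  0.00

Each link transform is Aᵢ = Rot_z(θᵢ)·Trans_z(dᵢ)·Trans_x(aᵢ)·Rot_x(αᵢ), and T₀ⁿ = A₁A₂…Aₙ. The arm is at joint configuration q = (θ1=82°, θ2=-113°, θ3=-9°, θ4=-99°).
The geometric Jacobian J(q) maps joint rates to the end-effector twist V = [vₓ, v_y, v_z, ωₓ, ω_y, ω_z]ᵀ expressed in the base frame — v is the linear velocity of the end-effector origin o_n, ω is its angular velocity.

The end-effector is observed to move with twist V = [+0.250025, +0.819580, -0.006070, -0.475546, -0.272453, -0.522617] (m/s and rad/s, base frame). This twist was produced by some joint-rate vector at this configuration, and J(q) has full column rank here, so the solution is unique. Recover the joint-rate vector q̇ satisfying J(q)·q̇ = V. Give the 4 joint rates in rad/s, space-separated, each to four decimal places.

o_n = [-1.0757, 0.1850, 0.8400]
J₁: ẑ×o_n = [-0.1850, -1.0757, 0.0000], ω = ẑ
J2: z=[-0.9903, 0.1392, 0.0000] o=[0.0543, 0.3862, 0.0000] → [0.1169, 0.8318, 0.3566, -0.9903, 0.1392, 0.0000]
J3: z=[0.1281, 0.9115, 0.3907] o=[-0.5229, 0.1596, 0.7180] → [0.1013, -0.2316, 0.5072, 0.1281, 0.9115, 0.3907]
J4: z=[0.1281, 0.9115, 0.3907] o=[-0.5855, 0.0514, 0.9907] → [-0.1896, -0.1722, 0.4640, 0.1281, 0.9115, 0.3907]
q̇ = J⁺·V = [-0.3800, 0.4330, 0.2060, -0.5710]

-0.3800 0.4330 0.2060 -0.5710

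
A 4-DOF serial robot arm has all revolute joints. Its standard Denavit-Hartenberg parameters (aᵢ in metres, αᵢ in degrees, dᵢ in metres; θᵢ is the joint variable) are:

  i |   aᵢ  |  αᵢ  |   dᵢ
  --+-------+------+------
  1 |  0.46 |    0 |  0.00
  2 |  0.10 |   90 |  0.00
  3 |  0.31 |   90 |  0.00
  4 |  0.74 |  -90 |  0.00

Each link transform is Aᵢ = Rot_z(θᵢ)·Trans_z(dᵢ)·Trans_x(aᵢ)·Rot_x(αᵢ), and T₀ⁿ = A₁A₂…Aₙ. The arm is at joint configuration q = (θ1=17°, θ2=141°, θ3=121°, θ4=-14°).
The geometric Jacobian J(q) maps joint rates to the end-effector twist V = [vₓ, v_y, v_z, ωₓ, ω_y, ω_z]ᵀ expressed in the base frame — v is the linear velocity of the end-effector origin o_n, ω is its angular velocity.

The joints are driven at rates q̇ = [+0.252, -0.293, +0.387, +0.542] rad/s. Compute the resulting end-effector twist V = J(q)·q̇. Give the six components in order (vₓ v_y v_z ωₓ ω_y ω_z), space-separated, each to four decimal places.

o_n = [0.7710, -0.1924, 0.8812]
J₁: ẑ×o_n = [0.1924, 0.7710, -0.0000], ω = ẑ
J2: z=[0.0000, 0.0000, 1.0000] o=[0.4399, 0.1345, 0.0000] → [0.3269, 0.3311, -0.0000, 0.0000, 0.0000, 1.0000]
J3: z=[0.3746, 0.9272, 0.0000] o=[0.3472, 0.1720, 0.0000] → [0.8170, -0.3301, -0.5295, 0.3746, 0.9272, 0.0000]
J4: z=[-0.7948, 0.3211, 0.5150] o=[0.4952, 0.1121, 0.2657] → [0.3545, 0.6312, 0.1535, -0.7948, 0.3211, 0.5150]
V = J·q̇ = [0.4610, 0.3116, -0.1217, -0.2858, 0.5329, 0.2382]

0.4610 0.3116 -0.1217 -0.2858 0.5329 0.2382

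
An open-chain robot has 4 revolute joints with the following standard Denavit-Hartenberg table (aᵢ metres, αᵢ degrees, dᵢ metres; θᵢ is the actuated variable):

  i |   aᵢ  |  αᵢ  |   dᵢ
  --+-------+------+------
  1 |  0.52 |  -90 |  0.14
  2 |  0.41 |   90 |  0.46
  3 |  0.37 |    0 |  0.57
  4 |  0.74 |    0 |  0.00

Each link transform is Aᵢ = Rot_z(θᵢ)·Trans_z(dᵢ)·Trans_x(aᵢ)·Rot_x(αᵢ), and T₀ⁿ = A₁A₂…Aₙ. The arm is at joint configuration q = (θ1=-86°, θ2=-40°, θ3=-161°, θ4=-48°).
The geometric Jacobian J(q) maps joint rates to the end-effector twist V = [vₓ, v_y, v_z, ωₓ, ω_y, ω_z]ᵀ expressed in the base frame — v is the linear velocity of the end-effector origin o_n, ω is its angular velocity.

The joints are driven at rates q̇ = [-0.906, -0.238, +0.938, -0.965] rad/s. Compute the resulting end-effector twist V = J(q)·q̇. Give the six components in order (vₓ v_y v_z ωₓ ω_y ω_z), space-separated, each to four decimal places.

0.0074 -0.7137 -0.1154 -0.2362 -0.0339 -0.9267

o_n = [0.6759, 0.3441, 0.1993]
J₁: ẑ×o_n = [-0.3441, 0.6759, 0.0000], ω = ẑ
J2: z=[0.9976, 0.0698, 0.0000] o=[0.0363, -0.5187, 0.1400] → [0.0041, -0.0591, 0.8161, 0.9976, 0.0698, 0.0000]
J3: z=[-0.0448, 0.6412, 0.7660] o=[0.5171, -0.8000, 0.4035] → [-1.0074, 0.1126, -0.1532, -0.0448, 0.6412, 0.7660]
J4: z=[-0.0448, 0.6412, 0.7660] o=[0.3526, -0.1755, 0.6153] → [-0.6648, 0.2290, -0.2306, -0.0448, 0.6412, 0.7660]
V = J·q̇ = [0.0074, -0.7137, -0.1154, -0.2362, -0.0339, -0.9267]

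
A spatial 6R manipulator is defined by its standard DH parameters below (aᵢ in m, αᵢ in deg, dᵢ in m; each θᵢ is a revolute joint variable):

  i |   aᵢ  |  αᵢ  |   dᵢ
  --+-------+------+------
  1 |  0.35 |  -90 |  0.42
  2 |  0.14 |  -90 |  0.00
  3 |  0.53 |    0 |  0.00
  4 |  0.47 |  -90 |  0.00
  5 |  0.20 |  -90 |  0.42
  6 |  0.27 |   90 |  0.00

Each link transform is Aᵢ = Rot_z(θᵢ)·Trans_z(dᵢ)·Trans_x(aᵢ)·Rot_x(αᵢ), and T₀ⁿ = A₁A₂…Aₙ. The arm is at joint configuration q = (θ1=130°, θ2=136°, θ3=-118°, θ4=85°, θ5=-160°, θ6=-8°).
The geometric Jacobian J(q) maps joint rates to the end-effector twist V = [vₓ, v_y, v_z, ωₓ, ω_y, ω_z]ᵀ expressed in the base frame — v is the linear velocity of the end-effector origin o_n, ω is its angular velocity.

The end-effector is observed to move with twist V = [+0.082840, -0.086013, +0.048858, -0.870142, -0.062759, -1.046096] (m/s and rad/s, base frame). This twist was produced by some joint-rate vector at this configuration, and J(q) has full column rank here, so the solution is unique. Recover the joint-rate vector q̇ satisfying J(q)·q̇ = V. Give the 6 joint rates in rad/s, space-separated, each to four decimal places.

-0.5920 0.8160 0.0380 -0.4360 0.0630 -0.3020

o_n = [-0.1541, 0.0265, 0.4195]
J₁: ẑ×o_n = [-0.0265, -0.1541, 0.0000], ω = ẑ
J2: z=[-0.7660, -0.6428, 0.0000] o=[-0.2250, 0.2681, 0.4200] → [0.0003, -0.0004, 0.2306, -0.7660, -0.6428, 0.0000]
J3: z=[0.4465, -0.5321, 0.7193] o=[-0.1602, 0.1910, 0.3227] → [0.0668, -0.0388, -0.0702, 0.4465, -0.5321, 0.7193]
J4: z=[0.4465, -0.5321, 0.7193] o=[-0.6338, 0.0273, 0.4956] → [0.0410, 0.3790, 0.2549, 0.4465, -0.5321, 0.7193]
J5: z=[0.8943, 0.2390, -0.3783] o=[-0.6476, -0.3545, 0.2218] → [0.1914, -0.3635, 0.2228, 0.8943, 0.2390, -0.3783]
J6: z=[0.4095, -0.7778, 0.4767] o=[-0.2359, -0.1379, 0.2216] → [-0.2323, -0.0421, 0.1310, 0.4095, -0.7778, 0.4767]
q̇ = J⁺·V = [-0.5920, 0.8160, 0.0380, -0.4360, 0.0630, -0.3020]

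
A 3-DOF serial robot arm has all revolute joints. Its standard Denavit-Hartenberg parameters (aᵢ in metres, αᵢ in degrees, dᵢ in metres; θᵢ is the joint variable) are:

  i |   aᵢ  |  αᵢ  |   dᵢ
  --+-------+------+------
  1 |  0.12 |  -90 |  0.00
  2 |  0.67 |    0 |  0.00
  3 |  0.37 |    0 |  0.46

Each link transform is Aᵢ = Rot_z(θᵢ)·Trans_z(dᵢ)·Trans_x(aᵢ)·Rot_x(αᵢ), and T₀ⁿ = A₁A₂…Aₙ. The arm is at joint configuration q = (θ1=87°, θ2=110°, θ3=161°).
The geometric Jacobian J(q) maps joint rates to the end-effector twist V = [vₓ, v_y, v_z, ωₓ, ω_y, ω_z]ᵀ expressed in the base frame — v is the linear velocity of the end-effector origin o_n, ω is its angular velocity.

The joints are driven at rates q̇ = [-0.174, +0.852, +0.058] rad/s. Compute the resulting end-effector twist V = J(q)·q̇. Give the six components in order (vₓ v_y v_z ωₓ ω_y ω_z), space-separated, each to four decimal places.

-0.0241 -0.1186 0.1894 -0.9088 0.0476 -0.1740

o_n = [-0.4647, -0.0785, -0.2597]
J₁: ẑ×o_n = [0.0785, -0.4647, 0.0000], ω = ẑ
J2: z=[-0.9986, 0.0523, 0.0000] o=[0.0063, 0.1198, 0.0000] → [-0.0136, -0.2593, 0.2227, -0.9986, 0.0523, 0.0000]
J3: z=[-0.9986, 0.0523, 0.0000] o=[-0.0057, -0.1090, -0.6296] → [0.0194, 0.3694, -0.0065, -0.9986, 0.0523, 0.0000]
V = J·q̇ = [-0.0241, -0.1186, 0.1894, -0.9088, 0.0476, -0.1740]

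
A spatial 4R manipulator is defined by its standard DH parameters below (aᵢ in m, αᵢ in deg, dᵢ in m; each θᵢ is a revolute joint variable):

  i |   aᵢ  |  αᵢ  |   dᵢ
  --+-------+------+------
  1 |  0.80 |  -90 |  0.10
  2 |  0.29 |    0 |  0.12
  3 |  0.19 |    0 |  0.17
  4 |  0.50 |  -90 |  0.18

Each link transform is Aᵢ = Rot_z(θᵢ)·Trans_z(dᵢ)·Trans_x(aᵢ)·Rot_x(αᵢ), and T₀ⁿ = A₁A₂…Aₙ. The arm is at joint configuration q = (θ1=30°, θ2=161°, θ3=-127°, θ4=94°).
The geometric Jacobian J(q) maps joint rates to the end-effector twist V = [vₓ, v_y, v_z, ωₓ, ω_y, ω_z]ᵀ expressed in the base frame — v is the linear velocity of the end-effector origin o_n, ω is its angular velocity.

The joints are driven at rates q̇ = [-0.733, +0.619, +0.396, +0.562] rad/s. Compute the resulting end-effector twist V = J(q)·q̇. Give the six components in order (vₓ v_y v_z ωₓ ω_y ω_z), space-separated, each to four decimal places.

o_n = [0.0902, 0.5948, -0.4947]
J₁: ẑ×o_n = [-0.5948, 0.0902, 0.0000], ω = ẑ
J2: z=[-0.5000, 0.8660, 0.0000] o=[0.6928, 0.4000, 0.1000] → [-0.5150, -0.2973, 0.4245, -0.5000, 0.8660, 0.0000]
J3: z=[-0.5000, 0.8660, 0.0000] o=[0.3954, 0.3668, 0.0056] → [-0.4332, -0.2501, 0.1503, -0.5000, 0.8660, 0.0000]
J4: z=[-0.5000, 0.8660, 0.0000] o=[0.4468, 0.5928, -0.1007] → [-0.3412, -0.1970, 0.3078, -0.5000, 0.8660, 0.0000]
V = J·q̇ = [-0.2461, -0.4599, 0.4953, -0.7885, 1.3657, -0.7330]

-0.2461 -0.4599 0.4953 -0.7885 1.3657 -0.7330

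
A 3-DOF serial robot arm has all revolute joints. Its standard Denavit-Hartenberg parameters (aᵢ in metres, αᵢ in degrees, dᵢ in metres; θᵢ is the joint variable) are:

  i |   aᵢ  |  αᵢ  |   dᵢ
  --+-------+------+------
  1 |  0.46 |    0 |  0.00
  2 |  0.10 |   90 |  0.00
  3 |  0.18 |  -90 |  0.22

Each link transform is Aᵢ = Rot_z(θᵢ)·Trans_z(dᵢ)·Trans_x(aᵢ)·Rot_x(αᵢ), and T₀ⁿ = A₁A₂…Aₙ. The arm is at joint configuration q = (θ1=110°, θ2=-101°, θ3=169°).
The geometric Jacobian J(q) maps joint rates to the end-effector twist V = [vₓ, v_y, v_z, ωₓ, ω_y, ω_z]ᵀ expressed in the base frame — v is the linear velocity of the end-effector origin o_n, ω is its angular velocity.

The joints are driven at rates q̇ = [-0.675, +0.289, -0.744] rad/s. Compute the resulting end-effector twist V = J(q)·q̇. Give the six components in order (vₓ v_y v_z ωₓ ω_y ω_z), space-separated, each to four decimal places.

o_n = [-0.1987, 0.2030, 0.0343]
J₁: ẑ×o_n = [-0.2030, -0.1987, 0.0000], ω = ẑ
J2: z=[0.0000, 0.0000, 1.0000] o=[-0.1573, 0.4323, 0.0000] → [0.2293, -0.0413, 0.0000, 0.0000, 0.0000, 1.0000]
J3: z=[0.1564, -0.9877, 0.0000] o=[-0.0586, 0.4479, 0.0000] → [-0.0339, -0.0054, -0.1767, 0.1564, -0.9877, 0.0000]
V = J·q̇ = [0.2285, 0.1261, 0.1315, -0.1164, 0.7348, -0.3860]

0.2285 0.1261 0.1315 -0.1164 0.7348 -0.3860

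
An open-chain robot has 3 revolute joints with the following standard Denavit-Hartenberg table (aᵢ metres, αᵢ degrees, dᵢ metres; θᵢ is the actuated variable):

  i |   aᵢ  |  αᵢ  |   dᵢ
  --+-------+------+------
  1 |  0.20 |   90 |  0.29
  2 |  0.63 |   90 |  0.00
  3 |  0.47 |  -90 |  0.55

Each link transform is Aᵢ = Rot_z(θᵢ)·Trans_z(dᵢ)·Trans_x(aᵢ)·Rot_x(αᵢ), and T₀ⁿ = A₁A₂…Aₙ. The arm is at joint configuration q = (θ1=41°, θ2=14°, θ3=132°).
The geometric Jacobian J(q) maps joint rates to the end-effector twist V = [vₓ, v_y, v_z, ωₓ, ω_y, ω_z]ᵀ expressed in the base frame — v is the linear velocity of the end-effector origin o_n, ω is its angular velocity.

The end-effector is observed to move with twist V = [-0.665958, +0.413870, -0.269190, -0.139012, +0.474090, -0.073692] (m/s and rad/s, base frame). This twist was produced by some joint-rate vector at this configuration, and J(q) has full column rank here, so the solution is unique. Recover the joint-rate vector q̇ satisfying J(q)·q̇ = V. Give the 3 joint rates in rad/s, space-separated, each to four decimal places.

0.7530 -0.4490 0.8520

o_n = [0.7116, 0.1557, -0.1673]
J₁: ẑ×o_n = [-0.1557, 0.7116, 0.0000], ω = ẑ
J2: z=[0.6561, -0.7547, 0.0000] o=[0.1509, 0.1312, 0.2900] → [0.3452, 0.3000, 0.4392, 0.6561, -0.7547, 0.0000]
J3: z=[0.1826, 0.1587, -0.9703] o=[0.6123, 0.5323, 0.4424] → [-0.4621, 0.0150, -0.0845, 0.1826, 0.1587, -0.9703]
q̇ = J⁺·V = [0.7530, -0.4490, 0.8520]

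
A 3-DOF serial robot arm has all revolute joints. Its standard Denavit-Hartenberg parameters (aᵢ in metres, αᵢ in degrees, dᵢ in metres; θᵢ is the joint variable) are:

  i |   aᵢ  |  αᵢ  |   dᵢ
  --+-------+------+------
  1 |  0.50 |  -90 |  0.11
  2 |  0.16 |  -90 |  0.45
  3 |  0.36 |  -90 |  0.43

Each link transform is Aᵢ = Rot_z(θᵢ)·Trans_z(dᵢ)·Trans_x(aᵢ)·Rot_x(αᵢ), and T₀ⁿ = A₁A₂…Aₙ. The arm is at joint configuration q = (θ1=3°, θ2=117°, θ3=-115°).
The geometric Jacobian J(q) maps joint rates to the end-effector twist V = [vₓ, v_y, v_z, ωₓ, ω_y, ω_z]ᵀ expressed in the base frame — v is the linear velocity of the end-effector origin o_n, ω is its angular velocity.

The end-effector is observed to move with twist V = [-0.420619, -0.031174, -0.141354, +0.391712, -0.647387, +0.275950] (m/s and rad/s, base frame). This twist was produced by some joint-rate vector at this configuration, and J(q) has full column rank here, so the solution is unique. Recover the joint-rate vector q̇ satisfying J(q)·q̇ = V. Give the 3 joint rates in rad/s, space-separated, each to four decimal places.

0.4580 -0.6670 -0.4010

o_n = [0.0725, 0.7811, 0.2982]
J₁: ẑ×o_n = [-0.7811, 0.0725, 0.0000], ω = ẑ
J2: z=[-0.0523, 0.9986, 0.0000] o=[0.4993, 0.0262, 0.1100] → [0.1880, 0.0099, 0.3867, -0.0523, 0.9986, 0.0000]
J3: z=[-0.8898, -0.0466, 0.4540] o=[0.4032, 0.4717, -0.0326] → [-0.1559, 0.1442, -0.2907, -0.8898, -0.0466, 0.4540]
q̇ = J⁺·V = [0.4580, -0.6670, -0.4010]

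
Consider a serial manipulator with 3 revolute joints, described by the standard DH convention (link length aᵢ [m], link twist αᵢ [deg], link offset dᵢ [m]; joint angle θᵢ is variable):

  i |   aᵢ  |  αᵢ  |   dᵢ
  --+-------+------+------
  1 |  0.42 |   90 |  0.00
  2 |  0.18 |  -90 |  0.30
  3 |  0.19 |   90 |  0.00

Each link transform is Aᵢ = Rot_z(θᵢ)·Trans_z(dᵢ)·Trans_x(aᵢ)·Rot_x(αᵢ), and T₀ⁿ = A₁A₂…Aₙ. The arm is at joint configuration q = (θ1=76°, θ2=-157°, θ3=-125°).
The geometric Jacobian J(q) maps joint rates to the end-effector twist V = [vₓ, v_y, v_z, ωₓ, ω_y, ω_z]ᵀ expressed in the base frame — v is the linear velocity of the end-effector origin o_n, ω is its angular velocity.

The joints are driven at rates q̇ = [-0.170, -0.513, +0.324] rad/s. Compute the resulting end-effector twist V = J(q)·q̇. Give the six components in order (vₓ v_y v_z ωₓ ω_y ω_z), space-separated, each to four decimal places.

o_n = [0.5279, 0.2339, -0.0277]
J₁: ẑ×o_n = [-0.2339, 0.5279, 0.0000], ω = ẑ
J2: z=[0.9703, -0.2419, 0.0000] o=[0.1016, 0.4075, 0.0000] → [0.0067, 0.0269, -0.0654, 0.9703, -0.2419, 0.0000]
J3: z=[0.0945, 0.3791, -0.9205] o=[0.3526, 0.1742, -0.0703] → [0.0711, -0.1654, -0.0608, 0.0945, 0.3791, -0.9205]
V = J·q̇ = [0.0593, -0.1571, 0.0138, -0.4671, 0.2469, -0.4682]

0.0593 -0.1571 0.0138 -0.4671 0.2469 -0.4682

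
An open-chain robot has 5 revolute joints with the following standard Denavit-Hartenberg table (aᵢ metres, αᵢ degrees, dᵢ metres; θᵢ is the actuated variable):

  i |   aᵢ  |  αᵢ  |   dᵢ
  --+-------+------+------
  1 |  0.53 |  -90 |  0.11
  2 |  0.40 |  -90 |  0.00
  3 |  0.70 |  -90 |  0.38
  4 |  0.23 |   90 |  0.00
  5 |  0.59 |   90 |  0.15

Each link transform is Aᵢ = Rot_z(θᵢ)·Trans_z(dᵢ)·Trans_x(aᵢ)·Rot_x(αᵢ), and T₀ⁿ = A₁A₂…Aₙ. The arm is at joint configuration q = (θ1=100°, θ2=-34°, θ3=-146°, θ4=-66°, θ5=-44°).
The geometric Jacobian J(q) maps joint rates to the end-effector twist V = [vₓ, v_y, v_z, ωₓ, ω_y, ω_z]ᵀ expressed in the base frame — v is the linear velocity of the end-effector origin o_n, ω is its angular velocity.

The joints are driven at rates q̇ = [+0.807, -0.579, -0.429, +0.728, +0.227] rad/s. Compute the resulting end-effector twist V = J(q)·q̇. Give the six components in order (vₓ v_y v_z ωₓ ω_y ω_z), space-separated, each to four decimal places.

-0.5547 0.1112 -0.1436 0.0394 0.3032 1.4099

o_n = [-0.2405, 0.6508, -1.0401]
J₁: ẑ×o_n = [-0.6508, -0.2405, 0.0000], ω = ẑ
J2: z=[-0.9848, -0.1736, 0.0000] o=[-0.0920, 0.5219, 0.1100] → [0.1997, -1.1326, -0.1527, -0.9848, -0.1736, 0.0000]
J3: z=[-0.0971, 0.5507, -0.8290] o=[-0.1496, 0.8485, 0.3337] → [-0.9205, -0.0580, 0.0693, -0.0971, 0.5507, -0.8290]
J4: z=[-0.8969, 0.3126, 0.3127] o=[-0.4885, 0.5160, -0.3059] → [-0.2717, -0.5810, -0.1984, -0.8969, 0.3126, 0.3127]
J5: z=[0.3546, 0.9310, 0.0863] o=[-0.5492, 0.5593, -0.5234] → [-0.4889, 0.2098, -0.2550, 0.3546, 0.9310, 0.0863]
V = J·q̇ = [-0.5547, 0.1112, -0.1436, 0.0394, 0.3032, 1.4099]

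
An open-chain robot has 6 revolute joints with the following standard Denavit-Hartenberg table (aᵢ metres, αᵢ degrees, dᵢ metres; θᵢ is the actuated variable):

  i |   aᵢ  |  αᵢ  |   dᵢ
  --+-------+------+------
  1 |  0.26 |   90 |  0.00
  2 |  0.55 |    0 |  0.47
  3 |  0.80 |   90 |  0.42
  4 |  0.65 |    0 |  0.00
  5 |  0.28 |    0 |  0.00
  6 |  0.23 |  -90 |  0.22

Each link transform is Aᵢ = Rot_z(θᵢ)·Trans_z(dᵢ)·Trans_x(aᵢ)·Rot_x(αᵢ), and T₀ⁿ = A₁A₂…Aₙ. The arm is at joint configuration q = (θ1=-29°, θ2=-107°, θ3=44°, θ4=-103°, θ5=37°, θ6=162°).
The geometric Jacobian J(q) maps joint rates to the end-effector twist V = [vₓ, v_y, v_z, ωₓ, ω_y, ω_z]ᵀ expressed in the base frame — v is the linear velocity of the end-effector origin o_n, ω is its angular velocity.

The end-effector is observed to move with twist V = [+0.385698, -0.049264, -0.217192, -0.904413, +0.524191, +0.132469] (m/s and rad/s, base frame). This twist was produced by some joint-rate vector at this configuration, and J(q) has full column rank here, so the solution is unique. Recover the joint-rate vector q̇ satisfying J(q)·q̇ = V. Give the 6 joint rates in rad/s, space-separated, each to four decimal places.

o_n = [0.0993, -0.3175, -1.2884]
J₁: ẑ×o_n = [0.3175, 0.0993, -0.0000], ω = ẑ
J2: z=[-0.4848, -0.8746, 0.0000] o=[0.2274, -0.1261, 0.0000] → [1.1269, -0.6246, -0.0192, -0.4848, -0.8746, 0.0000]
J3: z=[-0.4848, -0.8746, 0.0000] o=[-0.1411, -0.4592, -0.5260] → [0.6669, -0.3696, 0.1416, -0.4848, -0.8746, 0.0000]
J4: z=[-0.7793, 0.4320, -0.4540] o=[-0.0271, -1.0026, -1.2388] → [0.2896, -0.0960, -0.5884, -0.7793, 0.4320, -0.4540]
J5: z=[-0.7793, 0.4320, -0.4540] o=[0.2219, -0.4165, -1.1085] → [-0.0328, -0.0845, -0.0241, -0.7793, 0.4320, -0.4540]
J6: z=[-0.7793, 0.4320, -0.4540] o=[0.3912, -0.2178, -1.2100] → [-0.0792, 0.0714, 0.2038, -0.7793, 0.4320, -0.4540]
q̇ = J⁺·V = [0.6650, 0.2580, -0.2780, 0.3770, 0.4970, 0.2990]

0.6650 0.2580 -0.2780 0.3770 0.4970 0.2990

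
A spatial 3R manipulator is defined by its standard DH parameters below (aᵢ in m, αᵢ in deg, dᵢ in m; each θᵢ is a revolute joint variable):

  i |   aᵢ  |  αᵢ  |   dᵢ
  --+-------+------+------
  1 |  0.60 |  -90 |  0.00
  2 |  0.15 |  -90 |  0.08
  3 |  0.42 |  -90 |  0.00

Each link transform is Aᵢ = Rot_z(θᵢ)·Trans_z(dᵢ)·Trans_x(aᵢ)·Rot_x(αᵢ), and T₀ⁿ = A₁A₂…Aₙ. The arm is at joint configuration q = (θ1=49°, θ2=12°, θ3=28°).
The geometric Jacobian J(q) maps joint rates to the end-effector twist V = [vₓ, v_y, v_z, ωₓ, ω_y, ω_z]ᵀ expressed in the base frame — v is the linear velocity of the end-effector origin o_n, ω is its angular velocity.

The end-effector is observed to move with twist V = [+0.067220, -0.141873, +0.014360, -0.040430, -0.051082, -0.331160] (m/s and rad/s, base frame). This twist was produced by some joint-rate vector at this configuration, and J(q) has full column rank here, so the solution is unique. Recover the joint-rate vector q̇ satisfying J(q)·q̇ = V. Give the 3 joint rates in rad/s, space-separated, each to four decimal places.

o_n = [0.8163, 0.7604, -0.1083]
J₁: ẑ×o_n = [-0.7604, 0.8163, 0.0000], ω = ẑ
J2: z=[-0.7547, 0.6561, 0.0000] o=[0.3936, 0.4528, 0.0000] → [-0.0710, -0.0817, -0.5095, -0.7547, 0.6561, 0.0000]
J3: z=[-0.1364, -0.1569, -0.9781] o=[0.4295, 0.6160, -0.0312] → [0.1533, -0.3889, 0.0410, -0.1364, -0.1569, -0.9781]
q̇ = J⁺·V = [-0.0250, -0.0030, 0.3130]

-0.0250 -0.0030 0.3130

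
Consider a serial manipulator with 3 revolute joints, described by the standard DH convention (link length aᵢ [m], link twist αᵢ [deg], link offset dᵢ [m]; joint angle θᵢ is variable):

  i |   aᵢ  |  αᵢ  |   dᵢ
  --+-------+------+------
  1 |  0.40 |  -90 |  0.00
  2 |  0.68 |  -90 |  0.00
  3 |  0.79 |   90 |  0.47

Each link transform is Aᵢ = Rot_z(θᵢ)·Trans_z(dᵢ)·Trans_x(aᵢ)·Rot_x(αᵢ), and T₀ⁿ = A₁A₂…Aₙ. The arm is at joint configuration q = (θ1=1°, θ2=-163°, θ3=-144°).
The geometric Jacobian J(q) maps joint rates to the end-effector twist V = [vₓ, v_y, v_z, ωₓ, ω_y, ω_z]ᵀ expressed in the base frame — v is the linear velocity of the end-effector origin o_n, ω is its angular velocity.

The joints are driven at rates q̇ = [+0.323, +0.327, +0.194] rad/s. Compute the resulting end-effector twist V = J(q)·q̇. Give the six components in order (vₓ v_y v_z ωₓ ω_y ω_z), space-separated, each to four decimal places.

o_n = [0.4901, 0.4730, 0.4614]
J₁: ẑ×o_n = [-0.4730, 0.4901, 0.0000], ω = ẑ
J2: z=[-0.0175, 0.9998, 0.0000] o=[0.3999, 0.0070, 0.0000] → [0.4613, 0.0081, -0.0983, -0.0175, 0.9998, 0.0000]
J3: z=[0.2923, 0.0051, 0.9563] o=[-0.2502, -0.0044, 0.1988] → [-0.4551, 0.6313, 0.1358, 0.2923, 0.0051, 0.9563]
V = J·q̇ = [-0.0902, 0.2834, -0.0058, 0.0510, 0.3279, 0.5085]

-0.0902 0.2834 -0.0058 0.0510 0.3279 0.5085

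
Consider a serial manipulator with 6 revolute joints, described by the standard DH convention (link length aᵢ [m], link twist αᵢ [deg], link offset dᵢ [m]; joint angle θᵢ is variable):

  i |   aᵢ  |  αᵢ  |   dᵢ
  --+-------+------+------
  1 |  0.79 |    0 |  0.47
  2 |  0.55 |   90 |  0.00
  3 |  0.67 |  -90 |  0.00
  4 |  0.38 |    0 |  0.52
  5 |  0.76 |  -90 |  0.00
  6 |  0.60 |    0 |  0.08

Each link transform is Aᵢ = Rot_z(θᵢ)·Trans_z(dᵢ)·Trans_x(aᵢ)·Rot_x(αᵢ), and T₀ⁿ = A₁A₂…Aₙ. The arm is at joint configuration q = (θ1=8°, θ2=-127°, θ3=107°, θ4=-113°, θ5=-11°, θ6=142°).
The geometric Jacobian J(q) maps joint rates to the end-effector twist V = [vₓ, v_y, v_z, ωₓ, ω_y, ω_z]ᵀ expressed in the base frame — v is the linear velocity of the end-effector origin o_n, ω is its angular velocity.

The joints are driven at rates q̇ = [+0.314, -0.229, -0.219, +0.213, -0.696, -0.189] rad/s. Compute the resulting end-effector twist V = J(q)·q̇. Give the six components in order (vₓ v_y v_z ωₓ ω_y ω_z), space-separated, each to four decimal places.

-0.1726 0.0379 -0.0117 0.0378 -0.6015 0.0764

o_n = [0.0927, 0.1708, 0.8345]
J₁: ẑ×o_n = [-0.1708, 0.0927, 0.0000], ω = ẑ
J2: z=[0.0000, 0.0000, 1.0000] o=[0.7823, 0.1099, 0.4700] → [-0.0609, -0.6896, 0.0000, 0.0000, 0.0000, 1.0000]
J3: z=[-0.8746, 0.4848, 0.0000] o=[0.5157, -0.3711, 0.4700] → [0.1767, 0.3188, -0.2689, -0.8746, 0.4848, 0.0000]
J4: z=[0.4636, 0.8364, -0.2924] o=[0.6106, -0.1998, 1.1107] → [-0.1226, 0.2795, 0.6050, 0.4636, 0.8364, -0.2924]
J5: z=[0.4636, 0.8364, -0.2924] o=[0.5247, 0.3668, 0.8167] → [-0.0424, 0.1180, 0.2705, 0.4636, 0.8364, -0.2924]
J6: z=[-0.3716, 0.4831, 0.7928] o=[-0.0866, 0.5636, 0.4103] → [0.5163, 0.2998, 0.0593, -0.3716, 0.4831, 0.7928]
V = J·q̇ = [-0.1726, 0.0379, -0.0117, 0.0378, -0.6015, 0.0764]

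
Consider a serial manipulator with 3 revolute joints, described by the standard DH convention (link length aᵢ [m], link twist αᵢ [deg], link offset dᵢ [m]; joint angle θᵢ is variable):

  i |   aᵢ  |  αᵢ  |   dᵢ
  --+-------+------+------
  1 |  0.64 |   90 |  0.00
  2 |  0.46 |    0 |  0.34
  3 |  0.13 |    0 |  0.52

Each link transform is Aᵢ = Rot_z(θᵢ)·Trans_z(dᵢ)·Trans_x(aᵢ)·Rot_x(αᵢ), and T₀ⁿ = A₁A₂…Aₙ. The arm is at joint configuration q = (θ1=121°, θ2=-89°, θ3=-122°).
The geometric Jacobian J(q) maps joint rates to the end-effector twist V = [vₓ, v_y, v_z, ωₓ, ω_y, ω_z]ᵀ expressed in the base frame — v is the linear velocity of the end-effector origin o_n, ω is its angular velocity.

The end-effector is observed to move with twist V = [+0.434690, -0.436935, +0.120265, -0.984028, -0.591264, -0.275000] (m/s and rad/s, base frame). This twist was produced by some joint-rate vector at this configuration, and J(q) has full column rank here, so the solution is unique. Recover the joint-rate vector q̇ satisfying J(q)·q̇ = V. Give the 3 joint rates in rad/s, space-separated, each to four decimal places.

-0.2750 -0.9540 -0.1940

o_n = [0.4608, 0.9029, -0.3930]
J₁: ẑ×o_n = [-0.9029, 0.4608, 0.0000], ω = ẑ
J2: z=[0.8572, 0.5150, 0.0000] o=[-0.3296, 0.5486, 0.0000] → [-0.2024, 0.3368, -0.1034, 0.8572, 0.5150, 0.0000]
J3: z=[0.8572, 0.5150, 0.0000] o=[-0.0423, 0.7306, -0.4599] → [0.0345, -0.0574, -0.1114, 0.8572, 0.5150, 0.0000]
q̇ = J⁺·V = [-0.2750, -0.9540, -0.1940]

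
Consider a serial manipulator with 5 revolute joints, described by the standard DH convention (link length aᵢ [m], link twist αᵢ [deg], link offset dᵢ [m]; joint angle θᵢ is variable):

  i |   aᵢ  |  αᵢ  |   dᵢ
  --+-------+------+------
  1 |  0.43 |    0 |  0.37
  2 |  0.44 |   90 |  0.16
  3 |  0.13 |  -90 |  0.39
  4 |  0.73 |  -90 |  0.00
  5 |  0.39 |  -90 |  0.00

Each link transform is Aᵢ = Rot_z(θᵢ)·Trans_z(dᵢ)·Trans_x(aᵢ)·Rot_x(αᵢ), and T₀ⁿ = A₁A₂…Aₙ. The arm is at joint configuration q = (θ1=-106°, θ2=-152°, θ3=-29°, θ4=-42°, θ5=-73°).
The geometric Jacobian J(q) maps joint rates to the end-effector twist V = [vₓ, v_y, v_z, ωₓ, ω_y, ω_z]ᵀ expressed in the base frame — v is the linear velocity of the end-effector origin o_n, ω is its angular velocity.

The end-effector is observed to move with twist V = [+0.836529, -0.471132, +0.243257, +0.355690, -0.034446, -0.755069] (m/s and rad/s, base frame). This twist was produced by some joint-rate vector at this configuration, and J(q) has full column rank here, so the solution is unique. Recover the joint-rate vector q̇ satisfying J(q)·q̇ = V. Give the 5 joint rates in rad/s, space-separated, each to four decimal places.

o_n = [0.5486, 1.0402, 0.4891]
J₁: ẑ×o_n = [-1.0402, 0.5486, 0.0000], ω = ẑ
J2: z=[0.0000, 0.0000, 1.0000] o=[-0.1185, -0.4133, 0.3700] → [-1.4536, 0.6671, 0.0000, 0.0000, 0.0000, 1.0000]
J3: z=[0.9781, 0.2079, 0.0000] o=[-0.2100, 0.0170, 0.5300] → [-0.0085, 0.0400, 0.8431, 0.9781, 0.2079, 0.0000]
J4: z=[-0.1008, 0.4742, 0.8746] o=[0.1478, 0.2093, 0.4670] → [-0.7162, 0.3527, -0.2738, -0.1008, 0.4742, 0.8746]
J5: z=[-0.8486, 0.4179, -0.3244] o=[0.5270, 0.7750, 0.2040] → [0.2052, 0.2349, -0.2341, -0.8486, 0.4179, -0.3244]
q̇ = J⁺·V = [-0.6570, -0.1040, 0.2330, -0.0470, -0.1450]

-0.6570 -0.1040 0.2330 -0.0470 -0.1450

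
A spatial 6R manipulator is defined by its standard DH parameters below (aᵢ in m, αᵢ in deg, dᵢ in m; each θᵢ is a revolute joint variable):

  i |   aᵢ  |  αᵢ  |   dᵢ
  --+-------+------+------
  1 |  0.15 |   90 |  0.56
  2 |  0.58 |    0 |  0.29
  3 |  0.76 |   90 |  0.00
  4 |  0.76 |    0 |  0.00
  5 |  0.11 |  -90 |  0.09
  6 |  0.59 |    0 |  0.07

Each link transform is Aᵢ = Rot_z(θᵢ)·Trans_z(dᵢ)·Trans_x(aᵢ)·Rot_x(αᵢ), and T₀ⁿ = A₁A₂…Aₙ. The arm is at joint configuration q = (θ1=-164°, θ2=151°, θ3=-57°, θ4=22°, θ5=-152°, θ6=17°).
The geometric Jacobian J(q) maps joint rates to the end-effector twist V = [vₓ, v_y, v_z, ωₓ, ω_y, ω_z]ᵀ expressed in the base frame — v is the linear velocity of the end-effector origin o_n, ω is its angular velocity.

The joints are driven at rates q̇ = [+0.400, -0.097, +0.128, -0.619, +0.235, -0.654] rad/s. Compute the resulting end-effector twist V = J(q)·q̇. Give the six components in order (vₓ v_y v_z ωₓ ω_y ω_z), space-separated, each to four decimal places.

o_n = [0.4917, 0.1547, 1.9177]
J₁: ẑ×o_n = [-0.1547, 0.4917, 0.0000], ω = ẑ
J2: z=[-0.2756, 0.9613, 0.0000] o=[-0.1442, -0.0413, 0.5600] → [1.3051, 0.3742, -0.6653, -0.2756, 0.9613, 0.0000]
J3: z=[-0.2756, 0.9613, 0.0000] o=[0.2635, 0.3772, 0.8412] → [1.0348, 0.2967, -0.1580, -0.2756, 0.9613, 0.0000]
J4: z=[-0.9589, -0.2750, 0.0698] o=[0.3145, 0.3919, 1.5993] → [-0.0710, 0.3176, 0.2761, -0.9589, -0.2750, 0.0698]
J5: z=[-0.9589, -0.2750, 0.0698] o=[0.2832, 0.6791, 2.3023] → [0.1423, -0.3543, 0.5601, -0.9589, -0.2750, 0.0698]
J6: z=[0.2285, -0.6032, 0.7642] o=[0.2154, 0.5720, 2.2380] → [0.5121, 0.2843, 0.0713, 0.2285, -0.6032, 0.7642]
V = J·q̇ = [-0.3135, -0.2675, -0.0416, 0.2102, 0.5299, -0.1266]

-0.3135 -0.2675 -0.0416 0.2102 0.5299 -0.1266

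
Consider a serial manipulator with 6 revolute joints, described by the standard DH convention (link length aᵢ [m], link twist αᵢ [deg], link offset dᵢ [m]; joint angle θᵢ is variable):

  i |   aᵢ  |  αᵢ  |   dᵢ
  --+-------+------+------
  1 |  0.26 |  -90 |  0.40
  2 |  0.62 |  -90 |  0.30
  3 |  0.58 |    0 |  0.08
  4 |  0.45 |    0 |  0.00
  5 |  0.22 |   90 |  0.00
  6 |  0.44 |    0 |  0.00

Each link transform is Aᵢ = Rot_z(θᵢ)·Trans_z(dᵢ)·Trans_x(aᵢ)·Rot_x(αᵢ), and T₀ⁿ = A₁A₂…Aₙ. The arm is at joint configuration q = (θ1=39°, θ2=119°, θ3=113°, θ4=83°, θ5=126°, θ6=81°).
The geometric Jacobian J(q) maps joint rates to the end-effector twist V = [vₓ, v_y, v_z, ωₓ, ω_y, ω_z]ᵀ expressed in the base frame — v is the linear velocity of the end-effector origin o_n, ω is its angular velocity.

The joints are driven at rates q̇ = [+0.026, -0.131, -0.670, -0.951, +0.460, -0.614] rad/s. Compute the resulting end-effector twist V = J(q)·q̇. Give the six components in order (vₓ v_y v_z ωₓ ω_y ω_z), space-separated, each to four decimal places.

0.2300 -0.3694 -0.2318 1.0336 0.0459 -0.8675

o_n = [-0.2615, -0.1243, 0.4847]
J₁: ẑ×o_n = [0.1243, -0.2615, 0.0000], ω = ẑ
J2: z=[-0.6293, 0.7771, 0.0000] o=[0.2021, 0.1636, 0.4000] → [0.0658, 0.0533, 0.5414, -0.6293, 0.7771, 0.0000]
J3: z=[-0.6797, -0.5504, 0.4848] o=[-0.2203, 0.2076, -0.1423] → [-0.1842, 0.4062, 0.2029, -0.6797, -0.5504, 0.4848]
J4: z=[-0.6797, -0.5504, 0.4848] o=[0.1467, -0.1822, 0.0947] → [-0.2427, 0.0672, -0.2640, -0.6797, -0.5504, 0.4848]
J5: z=[-0.6797, -0.5504, 0.4848] o=[0.2316, 0.0462, 0.4731] → [0.0762, -0.2311, -0.1555, -0.6797, -0.5504, 0.4848]
J6: z=[-0.2639, 0.8002, 0.5385] o=[0.0810, 0.0985, 0.3214] → [0.2506, -0.1413, 0.3329, -0.2639, 0.8002, 0.5385]
V = J·q̇ = [0.2300, -0.3694, -0.2318, 1.0336, 0.0459, -0.8675]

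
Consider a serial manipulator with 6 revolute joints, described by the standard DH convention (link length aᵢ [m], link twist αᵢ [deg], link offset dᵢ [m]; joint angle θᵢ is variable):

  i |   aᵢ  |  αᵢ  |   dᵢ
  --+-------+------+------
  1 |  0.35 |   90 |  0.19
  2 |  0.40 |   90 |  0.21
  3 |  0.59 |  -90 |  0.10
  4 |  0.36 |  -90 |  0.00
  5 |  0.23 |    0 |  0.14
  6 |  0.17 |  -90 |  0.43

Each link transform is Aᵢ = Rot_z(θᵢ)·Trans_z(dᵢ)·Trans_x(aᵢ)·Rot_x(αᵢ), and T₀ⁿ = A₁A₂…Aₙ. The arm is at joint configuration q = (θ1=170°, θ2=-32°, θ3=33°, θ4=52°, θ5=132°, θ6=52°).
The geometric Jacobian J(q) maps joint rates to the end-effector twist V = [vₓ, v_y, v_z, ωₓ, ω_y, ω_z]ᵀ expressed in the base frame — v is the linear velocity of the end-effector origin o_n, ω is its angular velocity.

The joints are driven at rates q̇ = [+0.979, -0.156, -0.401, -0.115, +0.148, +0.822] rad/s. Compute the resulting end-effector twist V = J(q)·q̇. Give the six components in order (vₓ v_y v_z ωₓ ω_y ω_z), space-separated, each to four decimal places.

-0.2493 -0.8891 -0.0254 -0.1540 -0.6519 2.1320

o_n = [-0.9827, 0.3414, 0.0967]
J₁: ẑ×o_n = [-0.3414, -0.9827, 0.0000], ω = ẑ
J2: z=[0.1736, 0.9848, 0.0000] o=[-0.3447, 0.0608, 0.1900] → [-0.0918, 0.0162, 0.6771, 0.1736, 0.9848, 0.0000]
J3: z=[0.5219, -0.0920, -0.8480] o=[-0.6423, 0.3265, -0.0220] → [0.0017, 0.2267, -0.0236, 0.5219, -0.0920, -0.8480]
J4: z=[0.6005, 0.7457, 0.2886] o=[-0.9475, 0.7066, -0.3690] → [0.4527, -0.2898, -0.1931, 0.6005, 0.7457, 0.2886]
J5: z=[0.1561, -0.4633, 0.8723] o=[-1.2299, 0.8790, -0.2269] → [0.3190, 0.1651, 0.0306, 0.1561, -0.4633, 0.8723]
J6: z=[0.1561, -0.4633, 0.8723] o=[-1.1900, 0.6130, -0.2149] → [0.0925, 0.1321, 0.0536, 0.1561, -0.4633, 0.8723]
V = J·q̇ = [-0.2493, -0.8891, -0.0254, -0.1540, -0.6519, 2.1320]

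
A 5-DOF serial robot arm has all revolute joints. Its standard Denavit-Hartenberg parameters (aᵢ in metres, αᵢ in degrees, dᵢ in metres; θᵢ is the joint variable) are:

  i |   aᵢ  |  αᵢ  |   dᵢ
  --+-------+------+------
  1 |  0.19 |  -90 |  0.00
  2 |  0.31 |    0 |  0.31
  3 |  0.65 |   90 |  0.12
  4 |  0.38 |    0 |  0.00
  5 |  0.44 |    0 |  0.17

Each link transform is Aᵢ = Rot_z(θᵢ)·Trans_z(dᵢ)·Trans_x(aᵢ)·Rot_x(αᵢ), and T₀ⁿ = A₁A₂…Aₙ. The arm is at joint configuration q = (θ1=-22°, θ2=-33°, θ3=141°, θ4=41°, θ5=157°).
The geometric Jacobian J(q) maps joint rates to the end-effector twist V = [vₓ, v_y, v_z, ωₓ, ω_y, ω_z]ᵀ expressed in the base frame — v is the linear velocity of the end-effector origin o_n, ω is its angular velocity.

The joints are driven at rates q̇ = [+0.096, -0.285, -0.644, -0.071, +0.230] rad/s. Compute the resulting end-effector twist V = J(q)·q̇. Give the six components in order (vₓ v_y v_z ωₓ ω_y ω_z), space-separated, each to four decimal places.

0.3493 -0.1881 0.0381 -0.2078 -0.9180 0.0469

o_n = [0.6222, 0.3346, -0.3767]
J₁: ẑ×o_n = [-0.3346, 0.6222, 0.0000], ω = ẑ
J2: z=[0.3746, 0.9272, 0.0000] o=[0.1762, -0.0712, 0.0000] → [-0.3492, 0.1411, -0.2615, 0.3746, 0.9272, 0.0000]
J3: z=[0.3746, 0.9272, 0.0000] o=[0.5333, 0.1189, 0.1688] → [-0.5058, 0.2043, -0.0015, 0.3746, 0.9272, 0.0000]
J4: z=[0.8818, -0.3563, -0.3090] o=[0.3921, 0.3054, -0.4493] → [-0.0169, -0.1352, 0.1078, 0.8818, -0.3563, -0.3090]
J5: z=[0.8818, -0.3563, -0.3090] o=[0.4033, 0.5697, -0.7221] → [-0.1957, -0.3723, -0.1293, 0.8818, -0.3563, -0.3090]
V = J·q̇ = [0.3493, -0.1881, 0.0381, -0.2078, -0.9180, 0.0469]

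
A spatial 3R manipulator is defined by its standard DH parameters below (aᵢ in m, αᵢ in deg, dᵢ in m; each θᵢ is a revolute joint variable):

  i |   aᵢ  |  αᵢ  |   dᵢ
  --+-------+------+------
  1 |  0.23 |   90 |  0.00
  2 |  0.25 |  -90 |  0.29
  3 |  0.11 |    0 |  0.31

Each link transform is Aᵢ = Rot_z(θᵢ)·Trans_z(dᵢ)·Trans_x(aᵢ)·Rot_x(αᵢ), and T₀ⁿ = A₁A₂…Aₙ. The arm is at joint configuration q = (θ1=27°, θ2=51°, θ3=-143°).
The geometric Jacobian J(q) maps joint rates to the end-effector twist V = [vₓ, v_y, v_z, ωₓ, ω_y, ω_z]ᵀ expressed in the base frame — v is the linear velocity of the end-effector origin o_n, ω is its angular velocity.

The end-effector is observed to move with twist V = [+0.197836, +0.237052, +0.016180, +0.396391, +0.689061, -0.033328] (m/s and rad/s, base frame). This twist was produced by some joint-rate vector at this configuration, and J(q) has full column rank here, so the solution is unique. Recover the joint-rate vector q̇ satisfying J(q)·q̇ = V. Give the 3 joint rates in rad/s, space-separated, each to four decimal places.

0.5060 -0.4340 -0.8570

o_n = [0.2429, -0.2760, 0.3211]
J₁: ẑ×o_n = [0.2760, 0.2429, -0.0000], ω = ẑ
J2: z=[0.4540, -0.8910, 0.0000] o=[0.2049, 0.1044, 0.0000] → [-0.2861, -0.1458, -0.1389, 0.4540, -0.8910, 0.0000]
J3: z=[-0.6924, -0.3528, 0.6293] o=[0.4768, -0.0825, 0.1943] → [0.0770, -0.0594, 0.0514, -0.6924, -0.3528, 0.6293]
q̇ = J⁺·V = [0.5060, -0.4340, -0.8570]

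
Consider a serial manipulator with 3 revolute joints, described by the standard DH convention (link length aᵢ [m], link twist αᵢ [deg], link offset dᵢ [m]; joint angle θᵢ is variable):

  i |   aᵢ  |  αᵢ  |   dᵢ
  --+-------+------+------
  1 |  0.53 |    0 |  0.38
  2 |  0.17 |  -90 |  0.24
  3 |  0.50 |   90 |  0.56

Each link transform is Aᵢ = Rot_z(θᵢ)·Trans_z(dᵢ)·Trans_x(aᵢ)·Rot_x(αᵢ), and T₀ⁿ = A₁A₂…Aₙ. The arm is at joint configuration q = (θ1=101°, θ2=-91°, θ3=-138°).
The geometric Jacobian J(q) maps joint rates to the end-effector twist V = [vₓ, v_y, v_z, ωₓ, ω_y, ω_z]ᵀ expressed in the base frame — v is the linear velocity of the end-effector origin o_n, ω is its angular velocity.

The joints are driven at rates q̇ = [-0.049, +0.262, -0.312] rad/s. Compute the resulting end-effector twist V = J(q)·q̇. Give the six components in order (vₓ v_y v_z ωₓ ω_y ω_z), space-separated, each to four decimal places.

-0.1873 -0.0762 -0.1159 0.0542 -0.3073 0.2130

o_n = [-0.3969, 1.0368, 0.9546]
J₁: ẑ×o_n = [-1.0368, -0.3969, 0.0000], ω = ẑ
J2: z=[0.0000, 0.0000, 1.0000] o=[-0.1011, 0.5203, 0.3800] → [-0.5165, -0.2958, 0.0000, 0.0000, 0.0000, 1.0000]
J3: z=[-0.1736, 0.9848, 0.0000] o=[0.0663, 0.5498, 0.6200] → [0.3295, 0.0581, 0.3716, -0.1736, 0.9848, 0.0000]
V = J·q̇ = [-0.1873, -0.0762, -0.1159, 0.0542, -0.3073, 0.2130]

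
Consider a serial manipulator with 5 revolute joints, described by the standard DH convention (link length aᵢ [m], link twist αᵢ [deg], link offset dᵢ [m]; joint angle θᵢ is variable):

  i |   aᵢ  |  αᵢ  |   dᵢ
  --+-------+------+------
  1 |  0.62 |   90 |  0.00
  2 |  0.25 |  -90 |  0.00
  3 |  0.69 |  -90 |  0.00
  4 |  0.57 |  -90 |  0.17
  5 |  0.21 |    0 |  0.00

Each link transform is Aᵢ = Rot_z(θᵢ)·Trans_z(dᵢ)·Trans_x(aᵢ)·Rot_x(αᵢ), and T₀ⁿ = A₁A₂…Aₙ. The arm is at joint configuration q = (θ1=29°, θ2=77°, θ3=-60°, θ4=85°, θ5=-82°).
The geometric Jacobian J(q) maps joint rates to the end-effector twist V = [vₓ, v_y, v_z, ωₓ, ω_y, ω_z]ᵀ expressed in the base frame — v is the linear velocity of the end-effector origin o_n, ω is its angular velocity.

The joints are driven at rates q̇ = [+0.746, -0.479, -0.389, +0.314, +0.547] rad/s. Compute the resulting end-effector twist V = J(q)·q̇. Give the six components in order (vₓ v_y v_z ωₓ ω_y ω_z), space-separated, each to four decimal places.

o_n = [1.4576, 0.2891, 0.7898]
J₁: ẑ×o_n = [-0.2891, 1.4576, 0.0000], ω = ẑ
J2: z=[0.4848, -0.8746, 0.0000] o=[0.5423, 0.3006, 0.0000] → [-0.6908, -0.3829, 0.7950, 0.4848, -0.8746, 0.0000]
J3: z=[-0.8522, -0.4724, 0.2250] o=[0.5915, 0.3278, 0.2436] → [-0.2493, 0.6604, 0.4422, -0.8522, -0.4724, 0.2250]
J4: z=[-0.0720, 0.5318, 0.8438] o=[0.9490, -0.1572, 0.5798] → [-0.2648, 0.4443, -0.3026, -0.0720, 0.5318, 0.8438]
J5: z=[-0.4420, 0.7414, -0.5049] o=[1.4464, 0.1665, 0.6197] → [0.1880, 0.0696, -0.0624, -0.4420, 0.7414, -0.5049]
V = J·q̇ = [0.2319, 1.1915, -0.6820, -0.1651, 1.1752, 0.6473]

0.2319 1.1915 -0.6820 -0.1651 1.1752 0.6473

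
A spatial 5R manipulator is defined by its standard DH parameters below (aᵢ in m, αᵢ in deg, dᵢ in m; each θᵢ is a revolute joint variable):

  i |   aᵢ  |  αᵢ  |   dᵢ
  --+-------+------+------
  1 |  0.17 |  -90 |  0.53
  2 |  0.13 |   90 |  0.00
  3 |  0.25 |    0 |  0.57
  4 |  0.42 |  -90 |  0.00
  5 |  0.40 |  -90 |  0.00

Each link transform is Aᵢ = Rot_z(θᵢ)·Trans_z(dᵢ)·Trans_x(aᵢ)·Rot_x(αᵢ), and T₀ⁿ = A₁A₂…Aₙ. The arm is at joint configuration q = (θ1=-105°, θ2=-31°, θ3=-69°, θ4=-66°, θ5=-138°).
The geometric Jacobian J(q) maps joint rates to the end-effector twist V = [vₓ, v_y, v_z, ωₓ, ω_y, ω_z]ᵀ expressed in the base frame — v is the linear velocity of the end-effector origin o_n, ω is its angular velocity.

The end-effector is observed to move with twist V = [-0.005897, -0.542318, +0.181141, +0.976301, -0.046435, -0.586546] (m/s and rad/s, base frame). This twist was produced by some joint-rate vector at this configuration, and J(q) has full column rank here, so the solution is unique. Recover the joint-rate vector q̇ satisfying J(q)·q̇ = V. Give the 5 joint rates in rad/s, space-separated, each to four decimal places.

-0.4780 0.7210 0.0300 -0.0160 -0.3310

o_n = [-0.2711, 0.2254, 1.3164]
J₁: ẑ×o_n = [-0.2254, -0.2711, 0.0000], ω = ẑ
J2: z=[0.9659, -0.2588, 0.0000] o=[-0.0440, -0.1642, 0.5300] → [-0.2035, -0.7596, 0.3176, 0.9659, -0.2588, 0.0000]
J3: z=[0.1333, 0.4975, 0.8572] o=[-0.0728, -0.2718, 0.5970] → [-0.0683, -0.2658, 0.1649, 0.1333, 0.4975, 0.8572]
J4: z=[0.1333, 0.4975, 0.8572] o=[-0.2422, -0.0020, 1.1317] → [-0.1031, -0.0494, 0.0447, 0.1333, 0.4975, 0.8572]
J5: z=[-0.8399, -0.4024, 0.3642] o=[-0.4632, 0.3207, 0.9787] → [-0.1012, 0.3536, 0.1573, -0.8399, -0.4024, 0.3642]
q̇ = J⁺·V = [-0.4780, 0.7210, 0.0300, -0.0160, -0.3310]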